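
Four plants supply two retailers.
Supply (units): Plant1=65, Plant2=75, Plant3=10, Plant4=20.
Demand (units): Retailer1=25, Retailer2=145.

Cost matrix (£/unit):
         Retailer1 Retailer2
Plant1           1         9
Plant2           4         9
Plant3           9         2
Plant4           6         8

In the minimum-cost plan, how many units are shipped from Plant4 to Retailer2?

20

The minimum-cost plan:
  Plant1→Retailer1: 25 × £1 = £25
  Plant1→Retailer2: 40 × £9 = £360
  Plant2→Retailer2: 75 × £9 = £675
  Plant3→Retailer2: 10 × £2 = £20
  Plant4→Retailer2: 20 × £8 = £160
Total cost = £1240.
So Plant4→Retailer2 carries 20 units.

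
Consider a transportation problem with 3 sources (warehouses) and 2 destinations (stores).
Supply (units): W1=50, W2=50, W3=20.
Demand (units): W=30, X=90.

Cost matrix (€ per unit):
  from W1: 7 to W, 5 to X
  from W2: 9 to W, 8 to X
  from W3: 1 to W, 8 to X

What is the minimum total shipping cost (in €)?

One minimum-cost allocation:
  W1→X: 50 × €5 = €250
  W2→W: 10 × €9 = €90
  W2→X: 40 × €8 = €320
  W3→W: 20 × €1 = €20
Total = 250 + 90 + 320 + 20 = €680.

680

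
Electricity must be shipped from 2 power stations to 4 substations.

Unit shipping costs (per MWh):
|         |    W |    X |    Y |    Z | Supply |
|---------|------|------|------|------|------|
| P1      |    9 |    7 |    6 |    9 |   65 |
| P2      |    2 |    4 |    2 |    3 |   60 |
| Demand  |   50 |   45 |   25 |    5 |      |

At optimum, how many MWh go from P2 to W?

Optimal shipments:
  P1→X: 45 MWh
  P1→Y: 20 MWh
  P2→W: 50 MWh
  P2→Y: 5 MWh
  P2→Z: 5 MWh
Total cost = 560.
So P2→W carries 50 MWh.

50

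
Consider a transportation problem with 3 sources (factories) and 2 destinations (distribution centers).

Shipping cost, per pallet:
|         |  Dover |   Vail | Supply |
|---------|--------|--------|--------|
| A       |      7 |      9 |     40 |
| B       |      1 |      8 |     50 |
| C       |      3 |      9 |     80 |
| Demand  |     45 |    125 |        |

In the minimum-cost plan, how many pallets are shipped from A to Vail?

Solving gives:
  A->Vail: 40 × 9 = 360
  B->Dover: 45 × 1 = 45
  B->Vail: 5 × 8 = 40
  C->Vail: 80 × 9 = 720
Total cost = 1165.
So A→Vail carries 40 pallets.

40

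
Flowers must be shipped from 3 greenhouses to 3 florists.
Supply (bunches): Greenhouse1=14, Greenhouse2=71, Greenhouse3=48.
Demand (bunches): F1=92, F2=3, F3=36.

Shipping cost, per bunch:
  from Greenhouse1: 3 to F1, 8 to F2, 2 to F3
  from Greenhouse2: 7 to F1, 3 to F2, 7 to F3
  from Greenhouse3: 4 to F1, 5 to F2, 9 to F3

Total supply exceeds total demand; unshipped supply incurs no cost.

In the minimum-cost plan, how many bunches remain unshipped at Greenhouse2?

2

Minimum-cost shipments:
  Greenhouse1 to F3: 14 × 2 = 28
  Greenhouse2 to F1: 44 × 7 = 308
  Greenhouse2 to F2: 3 × 3 = 9
  Greenhouse2 to F3: 22 × 7 = 154
  Greenhouse3 to F1: 48 × 4 = 192
Total cost = 691.
Greenhouse2 ships 69 of its 71, leaving 2.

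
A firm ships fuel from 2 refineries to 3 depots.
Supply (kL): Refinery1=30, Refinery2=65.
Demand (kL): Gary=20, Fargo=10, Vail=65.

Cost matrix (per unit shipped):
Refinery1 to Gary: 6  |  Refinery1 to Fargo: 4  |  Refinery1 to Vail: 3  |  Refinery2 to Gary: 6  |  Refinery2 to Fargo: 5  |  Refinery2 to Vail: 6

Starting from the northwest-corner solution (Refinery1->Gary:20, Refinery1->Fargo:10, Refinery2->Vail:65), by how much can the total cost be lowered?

Current plan cost = 20·6 + 10·4 + 65·6 = 550.
Optimal plan:
  Refinery1->Vail: 30 × 3 = 90
  Refinery2->Gary: 20 × 6 = 120
  Refinery2->Fargo: 10 × 5 = 50
  Refinery2->Vail: 35 × 6 = 210
Optimal cost = 470.
Saving = 550 − 470 = 80.

80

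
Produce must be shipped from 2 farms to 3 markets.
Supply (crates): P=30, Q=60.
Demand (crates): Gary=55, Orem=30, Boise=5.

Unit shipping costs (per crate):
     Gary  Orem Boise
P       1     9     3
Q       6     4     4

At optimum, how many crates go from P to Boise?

The minimum-cost plan:
  P→Gary: 30 crates
  Q→Gary: 25 crates
  Q→Orem: 30 crates
  Q→Boise: 5 crates
Total cost = 320.
The route P→Boise is not used.

0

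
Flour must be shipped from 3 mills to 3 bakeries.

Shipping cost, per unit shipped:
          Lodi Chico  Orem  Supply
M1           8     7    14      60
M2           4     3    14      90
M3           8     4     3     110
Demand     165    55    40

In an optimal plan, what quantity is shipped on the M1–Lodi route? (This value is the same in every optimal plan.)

60

The minimum-cost plan:
  M1–Lodi: 60 sacks
  M2–Lodi: 90 sacks
  M3–Lodi: 15 sacks
  M3–Chico: 55 sacks
  M3–Orem: 40 sacks
Total cost = 1300.
So M1→Lodi carries 60 sacks.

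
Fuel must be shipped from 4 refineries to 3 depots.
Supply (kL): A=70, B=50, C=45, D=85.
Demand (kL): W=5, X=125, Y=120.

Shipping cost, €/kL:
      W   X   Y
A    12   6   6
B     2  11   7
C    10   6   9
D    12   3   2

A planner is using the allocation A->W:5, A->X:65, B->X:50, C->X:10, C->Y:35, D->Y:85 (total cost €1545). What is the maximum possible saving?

Current plan cost = 5·12 + 65·6 + 50·11 + 10·6 + 35·9 + 85·2 = €1545.
Optimal plan:
  A->X: 70 × €6 = €420
  B->W: 5 × €2 = €10
  B->Y: 45 × €7 = €315
  C->X: 45 × €6 = €270
  D->X: 10 × €3 = €30
  D->Y: 75 × €2 = €150
Optimal cost = €1195.
Saving = 1545 − 1195 = €350.

350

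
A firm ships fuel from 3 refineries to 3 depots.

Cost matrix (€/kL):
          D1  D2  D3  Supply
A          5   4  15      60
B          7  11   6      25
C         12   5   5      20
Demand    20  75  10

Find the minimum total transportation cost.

510

An optimal shipping plan:
  A to D2: 60 × €4 = €240
  B to D1: 20 × €7 = €140
  B to D3: 5 × €6 = €30
  C to D2: 15 × €5 = €75
  C to D3: 5 × €5 = €25
Total = 240 + 140 + 30 + 75 + 25 = €510.
(Supply check: A ships 60; B ships 25; C ships 20.)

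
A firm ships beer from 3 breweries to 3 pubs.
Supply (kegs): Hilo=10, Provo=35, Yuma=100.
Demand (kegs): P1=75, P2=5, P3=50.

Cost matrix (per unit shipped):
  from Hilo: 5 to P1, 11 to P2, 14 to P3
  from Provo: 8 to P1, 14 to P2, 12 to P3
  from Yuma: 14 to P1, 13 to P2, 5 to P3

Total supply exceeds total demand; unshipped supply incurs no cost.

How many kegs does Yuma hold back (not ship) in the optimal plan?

15

An optimal plan:
  Hilo–P1: 10 kegs
  Provo–P1: 35 kegs
  Yuma–P1: 30 kegs
  Yuma–P2: 5 kegs
  Yuma–P3: 50 kegs
Total cost = 1065.
Yuma ships 85 of its 100, leaving 15.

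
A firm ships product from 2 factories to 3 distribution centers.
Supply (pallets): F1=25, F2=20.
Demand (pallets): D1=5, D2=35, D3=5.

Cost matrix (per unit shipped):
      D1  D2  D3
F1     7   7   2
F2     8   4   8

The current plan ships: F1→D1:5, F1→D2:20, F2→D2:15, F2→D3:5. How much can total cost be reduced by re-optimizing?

45

Current plan cost = 5·7 + 20·7 + 15·4 + 5·8 = 275.
Optimal plan:
  F1 to D1: 5 × 7 = 35
  F1 to D2: 15 × 7 = 105
  F1 to D3: 5 × 2 = 10
  F2 to D2: 20 × 4 = 80
Optimal cost = 230.
Saving = 275 − 230 = 45.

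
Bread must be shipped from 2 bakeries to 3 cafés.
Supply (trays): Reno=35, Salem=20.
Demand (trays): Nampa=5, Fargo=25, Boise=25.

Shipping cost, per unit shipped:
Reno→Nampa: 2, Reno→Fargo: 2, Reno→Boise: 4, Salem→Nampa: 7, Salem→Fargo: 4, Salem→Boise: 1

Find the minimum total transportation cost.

100

A cheapest plan:
  Reno–Nampa: 5 trays
  Reno–Fargo: 25 trays
  Reno–Boise: 5 trays
  Salem–Boise: 20 trays
Total cost = 100.
(Supply check: Reno ships 35; Salem ships 20.)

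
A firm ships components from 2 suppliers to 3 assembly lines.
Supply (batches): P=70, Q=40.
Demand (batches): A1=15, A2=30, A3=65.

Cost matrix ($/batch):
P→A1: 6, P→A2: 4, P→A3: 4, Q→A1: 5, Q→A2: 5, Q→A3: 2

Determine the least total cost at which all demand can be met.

390

Optimal allocation:
  P–A1: 15 batches
  P–A2: 30 batches
  P–A3: 25 batches
  Q–A3: 40 batches
Total cost = $390.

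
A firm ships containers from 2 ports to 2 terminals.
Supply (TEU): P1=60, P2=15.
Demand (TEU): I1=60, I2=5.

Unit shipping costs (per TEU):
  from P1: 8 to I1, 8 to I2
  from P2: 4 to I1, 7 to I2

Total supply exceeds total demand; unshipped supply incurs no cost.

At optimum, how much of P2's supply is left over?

Minimum-cost shipments:
  P1–I1: 45 × 8 = 360
  P1–I2: 5 × 8 = 40
  P2–I1: 15 × 4 = 60
Total cost = 460.
P2 ships 15 of its 15, leaving 0.

0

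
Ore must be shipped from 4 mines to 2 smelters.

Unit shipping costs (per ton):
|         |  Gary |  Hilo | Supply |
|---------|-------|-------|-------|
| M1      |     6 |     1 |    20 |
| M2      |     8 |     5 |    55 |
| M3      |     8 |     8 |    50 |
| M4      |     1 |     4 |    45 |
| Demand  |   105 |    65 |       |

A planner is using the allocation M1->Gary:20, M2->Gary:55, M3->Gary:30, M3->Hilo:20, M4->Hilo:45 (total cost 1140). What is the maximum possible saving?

Current plan cost = 20·6 + 55·8 + 30·8 + 20·8 + 45·4 = 1140.
Optimal plan:
  M1->Hilo: 20 tons
  M2->Gary: 10 tons
  M2->Hilo: 45 tons
  M3->Gary: 50 tons
  M4->Gary: 45 tons
Optimal cost = 770.
Saving = 1140 − 770 = 370.

370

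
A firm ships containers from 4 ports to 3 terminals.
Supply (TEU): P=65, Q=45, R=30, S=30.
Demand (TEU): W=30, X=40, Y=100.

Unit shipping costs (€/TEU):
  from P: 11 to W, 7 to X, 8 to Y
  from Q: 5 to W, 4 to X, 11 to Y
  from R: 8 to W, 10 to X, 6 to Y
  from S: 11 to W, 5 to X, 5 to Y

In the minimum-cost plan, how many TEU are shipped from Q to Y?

0

Optimal shipments:
  P–X: 25 × €7 = €175
  P–Y: 40 × €8 = €320
  Q–W: 30 × €5 = €150
  Q–X: 15 × €4 = €60
  R–Y: 30 × €6 = €180
  S–Y: 30 × €5 = €150
Total cost = €1035.
The route Q→Y is not used.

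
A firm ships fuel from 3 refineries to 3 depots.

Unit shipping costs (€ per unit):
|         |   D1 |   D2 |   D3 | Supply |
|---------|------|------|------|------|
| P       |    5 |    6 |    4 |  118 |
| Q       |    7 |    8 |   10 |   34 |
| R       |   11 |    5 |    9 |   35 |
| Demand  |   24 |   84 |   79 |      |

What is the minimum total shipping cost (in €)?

973

An optimal shipping plan:
  P→D2: 39 × €6 = €234
  P→D3: 79 × €4 = €316
  Q→D1: 24 × €7 = €168
  Q→D2: 10 × €8 = €80
  R→D2: 35 × €5 = €175
Total = 234 + 316 + 168 + 80 + 175 = €973.
(Supply check: P ships 118; Q ships 34; R ships 35.)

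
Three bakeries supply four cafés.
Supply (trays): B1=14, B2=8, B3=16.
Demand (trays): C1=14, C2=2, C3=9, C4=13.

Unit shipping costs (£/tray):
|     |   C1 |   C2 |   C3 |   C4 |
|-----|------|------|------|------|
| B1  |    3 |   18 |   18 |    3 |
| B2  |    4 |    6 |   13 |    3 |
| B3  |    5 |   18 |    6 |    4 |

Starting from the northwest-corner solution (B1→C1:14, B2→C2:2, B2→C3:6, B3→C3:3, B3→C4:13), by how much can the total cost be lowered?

48

Current plan cost = 14·3 + 2·6 + 6·13 + 3·6 + 13·4 = £202.
Optimal plan:
  B1–C1: 14 × £3 = £42
  B2–C2: 2 × £6 = £12
  B2–C4: 6 × £3 = £18
  B3–C3: 9 × £6 = £54
  B3–C4: 7 × £4 = £28
Optimal cost = £154.
Saving = 202 − 154 = £48.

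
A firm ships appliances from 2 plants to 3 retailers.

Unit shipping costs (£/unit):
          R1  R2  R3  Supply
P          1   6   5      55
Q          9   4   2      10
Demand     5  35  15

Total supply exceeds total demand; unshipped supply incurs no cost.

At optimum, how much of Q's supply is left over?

0

Minimum-cost shipments:
  P→R1: 5 × £1 = £5
  P→R2: 35 × £6 = £210
  P→R3: 5 × £5 = £25
  Q→R3: 10 × £2 = £20
Total cost = £260.
Q ships 10 of its 10, leaving 0.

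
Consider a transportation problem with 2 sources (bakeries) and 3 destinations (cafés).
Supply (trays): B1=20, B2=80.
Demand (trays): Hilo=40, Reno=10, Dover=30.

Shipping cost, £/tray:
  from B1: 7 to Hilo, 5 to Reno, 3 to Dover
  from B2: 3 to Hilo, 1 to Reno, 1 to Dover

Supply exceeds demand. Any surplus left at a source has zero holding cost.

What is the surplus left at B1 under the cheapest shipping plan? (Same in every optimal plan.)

Minimum-cost shipments:
  B2->Hilo: 40 × £3 = £120
  B2->Reno: 10 × £1 = £10
  B2->Dover: 30 × £1 = £30
Total cost = £160.
B1 ships 0 of its 20, leaving 20.

20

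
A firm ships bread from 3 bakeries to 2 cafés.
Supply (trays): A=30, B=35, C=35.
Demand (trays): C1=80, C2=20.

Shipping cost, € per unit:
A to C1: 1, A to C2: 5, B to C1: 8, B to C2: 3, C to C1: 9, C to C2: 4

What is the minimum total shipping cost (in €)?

525

Optimal allocation:
  A->C1: 30 × €1 = €30
  B->C1: 35 × €8 = €280
  C->C1: 15 × €9 = €135
  C->C2: 20 × €4 = €80
Total = 30 + 280 + 135 + 80 = €525.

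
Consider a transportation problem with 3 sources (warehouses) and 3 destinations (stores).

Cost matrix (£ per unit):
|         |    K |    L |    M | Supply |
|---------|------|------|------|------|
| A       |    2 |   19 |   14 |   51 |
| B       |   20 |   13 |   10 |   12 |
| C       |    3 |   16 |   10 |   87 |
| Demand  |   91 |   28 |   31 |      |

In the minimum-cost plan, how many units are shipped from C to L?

16

The minimum-cost plan:
  A–K: 51 × £2 = £102
  B–L: 12 × £13 = £156
  C–K: 40 × £3 = £120
  C–L: 16 × £16 = £256
  C–M: 31 × £10 = £310
Total cost = £944.
So C→L carries 16 units.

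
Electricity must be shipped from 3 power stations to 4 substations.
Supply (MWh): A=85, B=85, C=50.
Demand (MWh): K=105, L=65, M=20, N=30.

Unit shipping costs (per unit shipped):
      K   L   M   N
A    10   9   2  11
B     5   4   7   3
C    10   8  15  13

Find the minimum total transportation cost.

1440

One minimum-cost allocation:
  A→K: 50 × 10 = 500
  A→L: 15 × 9 = 135
  A→M: 20 × 2 = 40
  B→K: 55 × 5 = 275
  B→N: 30 × 3 = 90
  C→L: 50 × 8 = 400
Total = 500 + 135 + 40 + 275 + 90 + 400 = 1440.
(Supply check: A ships 85; B ships 85; C ships 50.)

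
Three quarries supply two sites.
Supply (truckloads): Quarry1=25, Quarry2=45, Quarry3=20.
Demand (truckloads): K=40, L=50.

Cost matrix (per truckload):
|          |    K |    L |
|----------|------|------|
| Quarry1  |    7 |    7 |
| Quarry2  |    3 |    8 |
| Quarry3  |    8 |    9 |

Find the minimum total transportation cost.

Optimal allocation:
  Quarry1→L: 25 × 7 = 175
  Quarry2→K: 40 × 3 = 120
  Quarry2→L: 5 × 8 = 40
  Quarry3→L: 20 × 9 = 180
Total = 175 + 120 + 40 + 180 = 515.

515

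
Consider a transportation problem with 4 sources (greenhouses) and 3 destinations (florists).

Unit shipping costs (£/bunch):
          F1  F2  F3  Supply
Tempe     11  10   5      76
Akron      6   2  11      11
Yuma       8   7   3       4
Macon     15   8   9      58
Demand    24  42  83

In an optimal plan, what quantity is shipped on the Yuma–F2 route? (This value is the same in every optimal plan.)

0

Optimal shipments:
  Tempe→F3: 76 × £5 = £380
  Akron→F1: 11 × £6 = £66
  Yuma→F1: 4 × £8 = £32
  Macon→F1: 9 × £15 = £135
  Macon→F2: 42 × £8 = £336
  Macon→F3: 7 × £9 = £63
Total cost = £1012.
The route Yuma→F2 is not used.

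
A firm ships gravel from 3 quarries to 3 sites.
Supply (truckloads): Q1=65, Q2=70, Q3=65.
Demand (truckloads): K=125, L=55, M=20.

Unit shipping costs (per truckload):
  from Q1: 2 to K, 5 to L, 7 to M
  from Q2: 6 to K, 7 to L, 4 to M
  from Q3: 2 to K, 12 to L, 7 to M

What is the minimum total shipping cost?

705

Optimal allocation:
  Q1→K: 60 × 2 = 120
  Q1→L: 5 × 5 = 25
  Q2→L: 50 × 7 = 350
  Q2→M: 20 × 4 = 80
  Q3→K: 65 × 2 = 130
Total = 120 + 25 + 350 + 80 + 130 = 705.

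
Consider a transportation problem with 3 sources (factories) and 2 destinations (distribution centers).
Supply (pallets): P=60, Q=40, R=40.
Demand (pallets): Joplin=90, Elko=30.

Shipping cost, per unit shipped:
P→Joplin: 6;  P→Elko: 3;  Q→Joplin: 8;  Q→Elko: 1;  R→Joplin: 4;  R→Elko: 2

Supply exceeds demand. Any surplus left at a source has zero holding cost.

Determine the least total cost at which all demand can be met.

490

An optimal shipping plan:
  P–Joplin: 50 × 6 = 300
  Q–Elko: 30 × 1 = 30
  R–Joplin: 40 × 4 = 160
Total = 300 + 30 + 160 = 490.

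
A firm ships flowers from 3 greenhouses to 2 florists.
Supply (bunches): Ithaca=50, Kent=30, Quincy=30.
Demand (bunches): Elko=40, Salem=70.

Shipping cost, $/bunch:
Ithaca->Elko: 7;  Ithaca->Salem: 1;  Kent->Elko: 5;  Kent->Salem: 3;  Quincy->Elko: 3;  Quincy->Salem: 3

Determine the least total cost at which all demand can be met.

A cheapest plan:
  Ithaca–Salem: 50 bunches
  Kent–Elko: 10 bunches
  Kent–Salem: 20 bunches
  Quincy–Elko: 30 bunches
Total cost = $250.

250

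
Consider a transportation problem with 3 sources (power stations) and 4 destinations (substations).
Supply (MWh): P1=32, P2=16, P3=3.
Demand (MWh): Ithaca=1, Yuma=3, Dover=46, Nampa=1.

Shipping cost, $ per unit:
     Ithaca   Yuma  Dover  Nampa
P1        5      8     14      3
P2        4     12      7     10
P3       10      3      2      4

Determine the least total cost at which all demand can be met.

Optimal allocation:
  P1–Ithaca: 1 MWh
  P1–Yuma: 3 MWh
  P1–Dover: 27 MWh
  P1–Nampa: 1 MWh
  P2–Dover: 16 MWh
  P3–Dover: 3 MWh
Total cost = $528.

528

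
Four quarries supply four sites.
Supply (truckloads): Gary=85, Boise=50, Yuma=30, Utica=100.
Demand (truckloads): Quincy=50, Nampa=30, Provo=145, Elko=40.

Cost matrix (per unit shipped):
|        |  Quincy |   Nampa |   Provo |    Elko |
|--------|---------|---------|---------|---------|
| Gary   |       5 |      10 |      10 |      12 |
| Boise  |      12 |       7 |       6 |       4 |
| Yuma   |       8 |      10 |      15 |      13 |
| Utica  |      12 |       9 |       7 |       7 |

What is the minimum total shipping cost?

A cheapest plan:
  Gary to Quincy: 50 truckloads
  Gary to Provo: 35 truckloads
  Boise to Provo: 10 truckloads
  Boise to Elko: 40 truckloads
  Yuma to Nampa: 30 truckloads
  Utica to Provo: 100 truckloads
Total cost = 1820.

1820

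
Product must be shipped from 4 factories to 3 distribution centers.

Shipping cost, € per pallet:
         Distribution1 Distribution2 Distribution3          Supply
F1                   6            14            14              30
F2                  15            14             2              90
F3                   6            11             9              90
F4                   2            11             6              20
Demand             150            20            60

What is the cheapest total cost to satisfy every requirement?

1310

One minimum-cost allocation:
  F1–Distribution1: 30 × €6 = €180
  F2–Distribution1: 10 × €15 = €150
  F2–Distribution2: 20 × €14 = €280
  F2–Distribution3: 60 × €2 = €120
  F3–Distribution1: 90 × €6 = €540
  F4–Distribution1: 20 × €2 = €40
Total = 180 + 150 + 280 + 120 + 540 + 40 = €1310.
(Supply check: F1 ships 30; F2 ships 90; F3 ships 90; F4 ships 20.)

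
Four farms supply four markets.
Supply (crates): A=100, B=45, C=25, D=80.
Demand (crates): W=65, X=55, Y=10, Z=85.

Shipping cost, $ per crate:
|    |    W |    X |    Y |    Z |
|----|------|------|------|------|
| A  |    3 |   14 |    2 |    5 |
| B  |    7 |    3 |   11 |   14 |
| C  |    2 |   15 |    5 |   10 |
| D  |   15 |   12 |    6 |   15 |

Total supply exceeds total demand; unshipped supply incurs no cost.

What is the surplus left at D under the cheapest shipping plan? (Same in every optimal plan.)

Minimum-cost shipments:
  A to W: 40 × $3 = $120
  A to Z: 60 × $5 = $300
  B to X: 45 × $3 = $135
  C to W: 25 × $2 = $50
  D to X: 10 × $12 = $120
  D to Y: 10 × $6 = $60
  D to Z: 25 × $15 = $375
Total cost = $1160.
D ships 45 of its 80, leaving 35.

35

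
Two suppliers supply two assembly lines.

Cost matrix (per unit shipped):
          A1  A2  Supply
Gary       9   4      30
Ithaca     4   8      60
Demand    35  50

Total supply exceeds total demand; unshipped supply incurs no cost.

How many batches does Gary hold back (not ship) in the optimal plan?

Minimum-cost shipments:
  Gary to A2: 30 × 4 = 120
  Ithaca to A1: 35 × 4 = 140
  Ithaca to A2: 20 × 8 = 160
Total cost = 420.
Gary ships 30 of its 30, leaving 0.

0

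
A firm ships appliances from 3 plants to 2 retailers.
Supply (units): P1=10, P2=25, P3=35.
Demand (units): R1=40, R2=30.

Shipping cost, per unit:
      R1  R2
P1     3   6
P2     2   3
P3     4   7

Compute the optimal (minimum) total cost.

260

Optimal allocation:
  P1->R1: 10 units
  P2->R2: 25 units
  P3->R1: 30 units
  P3->R2: 5 units
Total cost = 260.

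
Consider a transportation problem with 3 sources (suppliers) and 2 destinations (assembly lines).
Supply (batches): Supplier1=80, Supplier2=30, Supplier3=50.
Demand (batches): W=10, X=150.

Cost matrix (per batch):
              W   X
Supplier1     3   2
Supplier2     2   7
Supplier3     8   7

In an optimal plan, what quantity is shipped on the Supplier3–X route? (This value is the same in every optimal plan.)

Solving gives:
  Supplier1->X: 80 batches
  Supplier2->W: 10 batches
  Supplier2->X: 20 batches
  Supplier3->X: 50 batches
Total cost = 670.
So Supplier3→X carries 50 batches.

50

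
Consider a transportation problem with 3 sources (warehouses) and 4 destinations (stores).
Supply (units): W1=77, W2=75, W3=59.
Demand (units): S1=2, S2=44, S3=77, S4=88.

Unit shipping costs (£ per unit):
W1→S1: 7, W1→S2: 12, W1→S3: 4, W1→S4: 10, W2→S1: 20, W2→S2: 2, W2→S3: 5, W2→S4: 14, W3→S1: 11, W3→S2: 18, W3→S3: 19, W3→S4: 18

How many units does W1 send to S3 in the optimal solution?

Optimal shipments:
  W1–S3: 46 × £4 = £184
  W1–S4: 31 × £10 = £310
  W2–S2: 44 × £2 = £88
  W2–S3: 31 × £5 = £155
  W3–S1: 2 × £11 = £22
  W3–S4: 57 × £18 = £1026
Total cost = £1785.
So W1→S3 carries 46 units.

46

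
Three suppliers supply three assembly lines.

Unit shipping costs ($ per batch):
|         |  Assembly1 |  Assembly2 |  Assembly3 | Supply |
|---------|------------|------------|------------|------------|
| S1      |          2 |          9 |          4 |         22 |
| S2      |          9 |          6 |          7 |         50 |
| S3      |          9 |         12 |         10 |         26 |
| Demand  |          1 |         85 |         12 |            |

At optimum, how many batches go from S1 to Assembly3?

Optimal shipments:
  S1->Assembly1: 1 batches
  S1->Assembly2: 9 batches
  S1->Assembly3: 12 batches
  S2->Assembly2: 50 batches
  S3->Assembly2: 26 batches
Total cost = $743.
So S1→Assembly3 carries 12 batches.

12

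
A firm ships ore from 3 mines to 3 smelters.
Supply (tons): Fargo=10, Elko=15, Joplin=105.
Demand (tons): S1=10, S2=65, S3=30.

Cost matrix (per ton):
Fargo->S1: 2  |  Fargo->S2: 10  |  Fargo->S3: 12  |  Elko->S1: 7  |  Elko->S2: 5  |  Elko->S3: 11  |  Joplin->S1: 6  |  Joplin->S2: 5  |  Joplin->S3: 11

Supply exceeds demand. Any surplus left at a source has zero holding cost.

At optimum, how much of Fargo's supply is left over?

0

Minimum-cost shipments:
  Fargo to S1: 10 × 2 = 20
  Elko to S2: 15 × 5 = 75
  Joplin to S2: 50 × 5 = 250
  Joplin to S3: 30 × 11 = 330
Total cost = 675.
Fargo ships 10 of its 10, leaving 0.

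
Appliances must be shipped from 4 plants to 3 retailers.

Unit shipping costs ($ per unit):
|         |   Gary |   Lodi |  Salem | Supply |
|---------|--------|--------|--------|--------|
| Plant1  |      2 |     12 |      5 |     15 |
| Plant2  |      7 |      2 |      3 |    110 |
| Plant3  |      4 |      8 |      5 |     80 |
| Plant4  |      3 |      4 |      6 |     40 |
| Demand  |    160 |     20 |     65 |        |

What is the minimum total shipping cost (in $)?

One minimum-cost allocation:
  Plant1->Gary: 15 × $2 = $30
  Plant2->Gary: 25 × $7 = $175
  Plant2->Lodi: 20 × $2 = $40
  Plant2->Salem: 65 × $3 = $195
  Plant3->Gary: 80 × $4 = $320
  Plant4->Gary: 40 × $3 = $120
Total = 30 + 175 + 40 + 195 + 320 + 120 = $880.

880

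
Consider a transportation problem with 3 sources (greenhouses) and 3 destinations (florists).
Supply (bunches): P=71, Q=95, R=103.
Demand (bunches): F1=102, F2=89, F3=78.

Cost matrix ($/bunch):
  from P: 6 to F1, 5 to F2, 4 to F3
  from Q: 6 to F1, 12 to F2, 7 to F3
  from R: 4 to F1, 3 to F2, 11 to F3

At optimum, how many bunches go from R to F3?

0

Optimal shipments:
  P->F3: 71 bunches
  Q->F1: 88 bunches
  Q->F3: 7 bunches
  R->F1: 14 bunches
  R->F2: 89 bunches
Total cost = $1184.
The route R→F3 is not used.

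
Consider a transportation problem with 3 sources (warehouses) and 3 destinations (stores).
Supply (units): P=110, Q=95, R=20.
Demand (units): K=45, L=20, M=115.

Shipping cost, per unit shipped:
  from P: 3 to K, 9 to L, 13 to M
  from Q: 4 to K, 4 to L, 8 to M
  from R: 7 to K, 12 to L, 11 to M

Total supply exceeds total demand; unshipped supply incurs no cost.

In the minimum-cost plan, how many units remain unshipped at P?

An optimal plan:
  P→K: 45 × 3 = 135
  P→L: 20 × 9 = 180
  Q→M: 95 × 8 = 760
  R→M: 20 × 11 = 220
Total cost = 1295.
P ships 65 of its 110, leaving 45.

45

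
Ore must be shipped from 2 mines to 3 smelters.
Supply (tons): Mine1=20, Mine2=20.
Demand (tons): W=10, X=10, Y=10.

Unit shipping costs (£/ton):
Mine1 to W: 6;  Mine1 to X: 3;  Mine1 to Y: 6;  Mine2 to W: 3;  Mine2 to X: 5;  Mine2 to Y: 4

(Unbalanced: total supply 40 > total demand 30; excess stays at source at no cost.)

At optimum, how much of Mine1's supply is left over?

Minimum-cost shipments:
  Mine1→X: 10 tons
  Mine2→W: 10 tons
  Mine2→Y: 10 tons
Total cost = £100.
Mine1 ships 10 of its 20, leaving 10.

10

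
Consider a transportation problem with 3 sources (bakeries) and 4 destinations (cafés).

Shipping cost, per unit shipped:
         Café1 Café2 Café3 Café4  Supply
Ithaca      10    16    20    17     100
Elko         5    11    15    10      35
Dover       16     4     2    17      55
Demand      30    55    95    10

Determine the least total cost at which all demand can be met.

An optimal shipping plan:
  Ithaca->Café1: 5 trays
  Ithaca->Café2: 55 trays
  Ithaca->Café3: 40 trays
  Elko->Café1: 25 trays
  Elko->Café4: 10 trays
  Dover->Café3: 55 trays
Total cost = 2065.

2065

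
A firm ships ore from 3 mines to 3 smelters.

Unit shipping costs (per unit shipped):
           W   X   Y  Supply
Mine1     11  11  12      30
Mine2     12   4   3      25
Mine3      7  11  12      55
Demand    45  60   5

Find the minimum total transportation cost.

A cheapest plan:
  Mine1->X: 30 × 11 = 330
  Mine2->X: 20 × 4 = 80
  Mine2->Y: 5 × 3 = 15
  Mine3->W: 45 × 7 = 315
  Mine3->X: 10 × 11 = 110
Total = 330 + 80 + 15 + 315 + 110 = 850.
(Supply check: Mine1 ships 30; Mine2 ships 25; Mine3 ships 55.)

850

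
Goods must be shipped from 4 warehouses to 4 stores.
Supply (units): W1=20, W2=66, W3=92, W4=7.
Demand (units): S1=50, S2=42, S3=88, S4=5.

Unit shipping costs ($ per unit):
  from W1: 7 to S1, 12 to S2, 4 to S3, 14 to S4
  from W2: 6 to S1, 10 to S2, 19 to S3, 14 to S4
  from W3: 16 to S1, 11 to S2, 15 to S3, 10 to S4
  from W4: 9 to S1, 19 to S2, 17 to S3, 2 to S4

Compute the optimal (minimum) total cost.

1860

A cheapest plan:
  W1 to S3: 20 × $4 = $80
  W2 to S1: 48 × $6 = $288
  W2 to S2: 18 × $10 = $180
  W3 to S2: 24 × $11 = $264
  W3 to S3: 68 × $15 = $1020
  W4 to S1: 2 × $9 = $18
  W4 to S4: 5 × $2 = $10
Total = 80 + 288 + 180 + 264 + 1020 + 18 + 10 = $1860.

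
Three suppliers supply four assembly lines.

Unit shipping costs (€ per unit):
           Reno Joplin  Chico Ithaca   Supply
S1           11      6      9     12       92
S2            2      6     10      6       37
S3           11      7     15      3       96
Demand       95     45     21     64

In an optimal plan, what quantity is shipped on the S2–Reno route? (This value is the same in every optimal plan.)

Solving gives:
  S1 to Reno: 26 × €11 = €286
  S1 to Joplin: 45 × €6 = €270
  S1 to Chico: 21 × €9 = €189
  S2 to Reno: 37 × €2 = €74
  S3 to Reno: 32 × €11 = €352
  S3 to Ithaca: 64 × €3 = €192
Total cost = €1363.
So S2→Reno carries 37 batches.

37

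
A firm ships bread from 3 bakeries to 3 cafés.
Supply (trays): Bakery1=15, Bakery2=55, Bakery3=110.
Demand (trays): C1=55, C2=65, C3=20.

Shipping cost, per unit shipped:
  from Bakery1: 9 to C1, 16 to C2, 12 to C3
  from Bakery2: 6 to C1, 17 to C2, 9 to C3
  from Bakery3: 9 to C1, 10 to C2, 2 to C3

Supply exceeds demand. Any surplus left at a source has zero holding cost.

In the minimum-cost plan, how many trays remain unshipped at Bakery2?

An optimal plan:
  Bakery2→C1: 55 × 6 = 330
  Bakery3→C2: 65 × 10 = 650
  Bakery3→C3: 20 × 2 = 40
Total cost = 1020.
Bakery2 ships 55 of its 55, leaving 0.

0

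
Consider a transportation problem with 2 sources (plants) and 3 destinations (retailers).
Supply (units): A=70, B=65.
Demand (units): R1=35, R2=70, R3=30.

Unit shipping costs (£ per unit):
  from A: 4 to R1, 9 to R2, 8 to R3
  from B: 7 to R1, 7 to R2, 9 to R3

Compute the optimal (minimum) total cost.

A cheapest plan:
  A to R1: 35 × £4 = £140
  A to R2: 5 × £9 = £45
  A to R3: 30 × £8 = £240
  B to R2: 65 × £7 = £455
Total = 140 + 45 + 240 + 455 = £880.

880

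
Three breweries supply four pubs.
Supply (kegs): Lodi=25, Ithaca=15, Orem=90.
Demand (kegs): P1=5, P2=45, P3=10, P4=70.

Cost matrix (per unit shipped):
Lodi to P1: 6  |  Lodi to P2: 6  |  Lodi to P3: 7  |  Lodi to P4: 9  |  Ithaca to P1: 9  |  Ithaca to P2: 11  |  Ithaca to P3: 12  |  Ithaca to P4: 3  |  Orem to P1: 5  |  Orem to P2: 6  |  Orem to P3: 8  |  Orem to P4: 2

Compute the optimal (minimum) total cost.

Optimal allocation:
  Lodi→P2: 15 × 6 = 90
  Lodi→P3: 10 × 7 = 70
  Ithaca→P4: 15 × 3 = 45
  Orem→P1: 5 × 5 = 25
  Orem→P2: 30 × 6 = 180
  Orem→P4: 55 × 2 = 110
Total = 90 + 70 + 45 + 25 + 180 + 110 = 520.
(Supply check: Lodi ships 25; Ithaca ships 15; Orem ships 90.)

520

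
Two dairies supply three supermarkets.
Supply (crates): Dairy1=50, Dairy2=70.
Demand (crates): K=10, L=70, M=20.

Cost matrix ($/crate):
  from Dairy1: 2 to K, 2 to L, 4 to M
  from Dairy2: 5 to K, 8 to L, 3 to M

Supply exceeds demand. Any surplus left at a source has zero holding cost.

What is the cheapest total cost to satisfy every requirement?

An optimal shipping plan:
  Dairy1->L: 50 × $2 = $100
  Dairy2->K: 10 × $5 = $50
  Dairy2->L: 20 × $8 = $160
  Dairy2->M: 20 × $3 = $60
Total = 100 + 50 + 160 + 60 = $370.

370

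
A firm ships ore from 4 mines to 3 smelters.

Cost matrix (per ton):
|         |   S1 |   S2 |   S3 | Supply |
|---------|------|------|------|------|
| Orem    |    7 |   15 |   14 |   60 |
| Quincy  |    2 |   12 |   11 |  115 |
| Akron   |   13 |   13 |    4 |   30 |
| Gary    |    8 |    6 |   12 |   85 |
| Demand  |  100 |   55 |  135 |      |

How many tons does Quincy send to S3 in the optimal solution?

15

Solving gives:
  Orem->S3: 60 × 14 = 840
  Quincy->S1: 100 × 2 = 200
  Quincy->S3: 15 × 11 = 165
  Akron->S3: 30 × 4 = 120
  Gary->S2: 55 × 6 = 330
  Gary->S3: 30 × 12 = 360
Total cost = 2015.
So Quincy→S3 carries 15 tons.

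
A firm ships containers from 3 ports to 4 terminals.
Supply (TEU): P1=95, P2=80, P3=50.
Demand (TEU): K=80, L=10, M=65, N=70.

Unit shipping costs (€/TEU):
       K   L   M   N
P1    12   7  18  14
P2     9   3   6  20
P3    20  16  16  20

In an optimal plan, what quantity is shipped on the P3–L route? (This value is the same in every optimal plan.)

0

The minimum-cost plan:
  P1 to K: 75 × €12 = €900
  P1 to N: 20 × €14 = €280
  P2 to K: 5 × €9 = €45
  P2 to L: 10 × €3 = €30
  P2 to M: 65 × €6 = €390
  P3 to N: 50 × €20 = €1000
Total cost = €2645.
The route P3→L is not used.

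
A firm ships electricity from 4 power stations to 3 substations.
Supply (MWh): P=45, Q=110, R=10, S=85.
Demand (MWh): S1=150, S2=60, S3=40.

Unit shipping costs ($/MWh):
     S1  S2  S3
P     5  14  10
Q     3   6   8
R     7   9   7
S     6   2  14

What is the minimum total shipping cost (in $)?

1045

An optimal shipping plan:
  P–S1: 45 × $5 = $225
  Q–S1: 80 × $3 = $240
  Q–S3: 30 × $8 = $240
  R–S3: 10 × $7 = $70
  S–S1: 25 × $6 = $150
  S–S2: 60 × $2 = $120
Total = 225 + 240 + 240 + 70 + 150 + 120 = $1045.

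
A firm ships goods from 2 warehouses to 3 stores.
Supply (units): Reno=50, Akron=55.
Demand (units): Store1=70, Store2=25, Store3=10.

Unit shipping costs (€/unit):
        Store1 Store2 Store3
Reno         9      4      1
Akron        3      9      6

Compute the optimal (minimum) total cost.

One minimum-cost allocation:
  Reno–Store1: 15 × €9 = €135
  Reno–Store2: 25 × €4 = €100
  Reno–Store3: 10 × €1 = €10
  Akron–Store1: 55 × €3 = €165
Total = 135 + 100 + 10 + 165 = €410.
(Supply check: Reno ships 50; Akron ships 55.)

410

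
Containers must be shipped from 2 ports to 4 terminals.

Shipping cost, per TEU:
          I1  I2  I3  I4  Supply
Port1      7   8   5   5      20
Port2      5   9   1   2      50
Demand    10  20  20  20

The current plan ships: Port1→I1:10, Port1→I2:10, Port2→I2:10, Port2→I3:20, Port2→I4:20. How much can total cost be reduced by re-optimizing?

30

Current plan cost = 10·7 + 10·8 + 10·9 + 20·1 + 20·2 = 300.
Optimal plan:
  Port1–I2: 20 TEU
  Port2–I1: 10 TEU
  Port2–I3: 20 TEU
  Port2–I4: 20 TEU
Optimal cost = 270.
Saving = 300 − 270 = 30.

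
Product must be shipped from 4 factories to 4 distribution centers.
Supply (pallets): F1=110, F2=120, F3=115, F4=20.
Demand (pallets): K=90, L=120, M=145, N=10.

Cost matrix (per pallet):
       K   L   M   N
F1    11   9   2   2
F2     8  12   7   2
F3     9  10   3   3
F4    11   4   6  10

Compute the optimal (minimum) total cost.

One minimum-cost allocation:
  F1–L: 80 × 9 = 720
  F1–M: 30 × 2 = 60
  F2–K: 90 × 8 = 720
  F2–L: 20 × 12 = 240
  F2–N: 10 × 2 = 20
  F3–M: 115 × 3 = 345
  F4–L: 20 × 4 = 80
Total = 720 + 60 + 720 + 240 + 20 + 345 + 80 = 2185.
(Supply check: F1 ships 110; F2 ships 120; F3 ships 115; F4 ships 20.)

2185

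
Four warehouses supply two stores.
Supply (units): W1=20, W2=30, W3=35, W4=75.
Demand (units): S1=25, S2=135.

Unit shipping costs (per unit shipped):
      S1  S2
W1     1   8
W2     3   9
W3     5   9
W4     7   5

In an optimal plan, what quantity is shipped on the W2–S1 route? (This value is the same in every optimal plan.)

5

Solving gives:
  W1–S1: 20 × 1 = 20
  W2–S1: 5 × 3 = 15
  W2–S2: 25 × 9 = 225
  W3–S2: 35 × 9 = 315
  W4–S2: 75 × 5 = 375
Total cost = 950.
So W2→S1 carries 5 units.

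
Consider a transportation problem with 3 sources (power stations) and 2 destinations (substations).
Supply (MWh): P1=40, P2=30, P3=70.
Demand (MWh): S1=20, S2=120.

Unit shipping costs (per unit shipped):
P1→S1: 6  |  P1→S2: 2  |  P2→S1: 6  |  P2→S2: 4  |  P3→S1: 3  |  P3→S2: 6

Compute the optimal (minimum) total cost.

A cheapest plan:
  P1→S2: 40 × 2 = 80
  P2→S2: 30 × 4 = 120
  P3→S1: 20 × 3 = 60
  P3→S2: 50 × 6 = 300
Total = 80 + 120 + 60 + 300 = 560.

560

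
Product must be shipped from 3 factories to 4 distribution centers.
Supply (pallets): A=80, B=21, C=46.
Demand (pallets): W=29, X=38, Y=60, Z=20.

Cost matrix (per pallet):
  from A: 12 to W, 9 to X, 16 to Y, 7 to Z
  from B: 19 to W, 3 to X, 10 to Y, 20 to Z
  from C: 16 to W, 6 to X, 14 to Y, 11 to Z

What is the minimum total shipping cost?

1534

A cheapest plan:
  A->W: 29 × 12 = 348
  A->Y: 31 × 16 = 496
  A->Z: 20 × 7 = 140
  B->Y: 21 × 10 = 210
  C->X: 38 × 6 = 228
  C->Y: 8 × 14 = 112
Total = 348 + 496 + 140 + 210 + 228 + 112 = 1534.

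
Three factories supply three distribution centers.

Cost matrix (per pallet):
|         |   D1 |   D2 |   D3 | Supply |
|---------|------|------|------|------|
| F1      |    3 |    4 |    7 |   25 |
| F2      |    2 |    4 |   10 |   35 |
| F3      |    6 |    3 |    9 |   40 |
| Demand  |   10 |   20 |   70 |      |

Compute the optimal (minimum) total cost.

685

Optimal allocation:
  F1 to D3: 25 × 7 = 175
  F2 to D1: 10 × 2 = 20
  F2 to D3: 25 × 10 = 250
  F3 to D2: 20 × 3 = 60
  F3 to D3: 20 × 9 = 180
Total = 175 + 20 + 250 + 60 + 180 = 685.
(Supply check: F1 ships 25; F2 ships 35; F3 ships 40.)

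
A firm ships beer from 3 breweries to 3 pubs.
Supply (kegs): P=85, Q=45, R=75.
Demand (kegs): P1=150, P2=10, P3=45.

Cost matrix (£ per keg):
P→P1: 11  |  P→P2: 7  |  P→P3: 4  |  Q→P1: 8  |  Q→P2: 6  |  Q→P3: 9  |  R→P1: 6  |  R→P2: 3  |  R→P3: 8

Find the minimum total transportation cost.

1390

An optimal shipping plan:
  P→P1: 30 × £11 = £330
  P→P2: 10 × £7 = £70
  P→P3: 45 × £4 = £180
  Q→P1: 45 × £8 = £360
  R→P1: 75 × £6 = £450
Total = 330 + 70 + 180 + 360 + 450 = £1390.
(Supply check: P ships 85; Q ships 45; R ships 75.)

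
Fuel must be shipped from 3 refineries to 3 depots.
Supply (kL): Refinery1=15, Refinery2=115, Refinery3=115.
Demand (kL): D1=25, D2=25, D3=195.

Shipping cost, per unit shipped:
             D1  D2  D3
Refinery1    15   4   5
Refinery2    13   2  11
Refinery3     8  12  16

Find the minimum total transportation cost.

An optimal shipping plan:
  Refinery1–D3: 15 × 5 = 75
  Refinery2–D2: 25 × 2 = 50
  Refinery2–D3: 90 × 11 = 990
  Refinery3–D1: 25 × 8 = 200
  Refinery3–D3: 90 × 16 = 1440
Total = 75 + 50 + 990 + 200 + 1440 = 2755.

2755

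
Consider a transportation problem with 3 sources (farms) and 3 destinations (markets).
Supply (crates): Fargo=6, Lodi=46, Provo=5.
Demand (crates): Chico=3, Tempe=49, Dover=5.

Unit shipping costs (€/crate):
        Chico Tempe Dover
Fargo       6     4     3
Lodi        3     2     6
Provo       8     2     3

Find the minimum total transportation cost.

124

A cheapest plan:
  Fargo to Tempe: 1 crates
  Fargo to Dover: 5 crates
  Lodi to Chico: 3 crates
  Lodi to Tempe: 43 crates
  Provo to Tempe: 5 crates
Total cost = €124.
(Supply check: Fargo ships 6; Lodi ships 46; Provo ships 5.)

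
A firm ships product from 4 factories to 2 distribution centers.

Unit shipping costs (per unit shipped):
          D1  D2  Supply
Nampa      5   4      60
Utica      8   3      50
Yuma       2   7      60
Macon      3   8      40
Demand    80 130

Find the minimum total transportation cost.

730

An optimal shipping plan:
  Nampa to D2: 60 × 4 = 240
  Utica to D2: 50 × 3 = 150
  Yuma to D1: 60 × 2 = 120
  Macon to D1: 20 × 3 = 60
  Macon to D2: 20 × 8 = 160
Total = 240 + 150 + 120 + 60 + 160 = 730.
(Supply check: Nampa ships 60; Utica ships 50; Yuma ships 60; Macon ships 40.)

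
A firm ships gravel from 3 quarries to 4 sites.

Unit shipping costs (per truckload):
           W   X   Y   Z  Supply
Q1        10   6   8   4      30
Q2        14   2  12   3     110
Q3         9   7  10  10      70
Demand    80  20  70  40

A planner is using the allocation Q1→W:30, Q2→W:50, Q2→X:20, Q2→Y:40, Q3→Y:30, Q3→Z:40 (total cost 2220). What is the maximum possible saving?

Current plan cost = 30·10 + 50·14 + 20·2 + 40·12 + 30·10 + 40·10 = 2220.
Optimal plan:
  Q1→Y: 30 × 8 = 240
  Q2→W: 10 × 14 = 140
  Q2→X: 20 × 2 = 40
  Q2→Y: 40 × 12 = 480
  Q2→Z: 40 × 3 = 120
  Q3→W: 70 × 9 = 630
Optimal cost = 1650.
Saving = 2220 − 1650 = 570.

570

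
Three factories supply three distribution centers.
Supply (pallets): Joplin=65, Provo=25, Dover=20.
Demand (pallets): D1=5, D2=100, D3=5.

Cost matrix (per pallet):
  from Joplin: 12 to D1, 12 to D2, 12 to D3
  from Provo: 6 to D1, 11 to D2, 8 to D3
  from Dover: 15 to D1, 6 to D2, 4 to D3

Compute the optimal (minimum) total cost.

Optimal allocation:
  Joplin–D2: 65 pallets
  Provo–D1: 5 pallets
  Provo–D2: 15 pallets
  Provo–D3: 5 pallets
  Dover–D2: 20 pallets
Total cost = 1135.

1135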